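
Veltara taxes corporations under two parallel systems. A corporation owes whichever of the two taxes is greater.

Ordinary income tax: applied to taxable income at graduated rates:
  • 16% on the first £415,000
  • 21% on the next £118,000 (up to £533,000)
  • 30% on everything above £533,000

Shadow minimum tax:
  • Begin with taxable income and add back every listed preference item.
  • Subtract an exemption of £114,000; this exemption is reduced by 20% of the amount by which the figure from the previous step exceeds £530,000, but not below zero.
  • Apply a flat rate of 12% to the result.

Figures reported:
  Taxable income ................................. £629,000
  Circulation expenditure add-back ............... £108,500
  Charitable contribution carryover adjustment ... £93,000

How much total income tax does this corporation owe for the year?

Ordinary income tax:
  £415,000 × 16% = £66,400
  £118,000 × 21% = £24,780
  £96,000 × 30% = £28,800
  → £119,980

Shadow minimum tax:
  Adjusted income: £629,000 + £108,500 + £93,000 = £830,500
  Exemption: £114,000 − 20% × (£830,500 − £530,000) = £114,000 − £60,100 = £53,900
  Base: £830,500 − £53,900 = £776,600
  £776,600 × 12% = £93,192

£119,980 > £93,192, so the ordinary income tax governs.

£119,980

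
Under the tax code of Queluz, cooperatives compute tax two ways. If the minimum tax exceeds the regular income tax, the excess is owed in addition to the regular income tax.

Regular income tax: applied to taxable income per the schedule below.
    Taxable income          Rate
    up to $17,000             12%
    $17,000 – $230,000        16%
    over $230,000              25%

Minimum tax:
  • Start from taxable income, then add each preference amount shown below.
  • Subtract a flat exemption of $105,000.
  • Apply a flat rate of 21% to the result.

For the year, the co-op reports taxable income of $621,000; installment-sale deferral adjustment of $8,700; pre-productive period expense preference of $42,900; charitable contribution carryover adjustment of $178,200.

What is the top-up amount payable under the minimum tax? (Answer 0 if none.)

Minimum tax:
  Adjusted income: $621,000 + $8,700 + $42,900 + $178,200 = $850,800
  Less exemption $105,000 → base $745,800
  $745,800 × 21% = $156,618

Regular income tax:
  $17,000 × 12% = $2,040
  $213,000 × 16% = $34,080
  $391,000 × 25% = $97,750
  → $133,870

Excess of minimum tax over regular income tax: $156,618 − $133,870 = $22,748.

$22,748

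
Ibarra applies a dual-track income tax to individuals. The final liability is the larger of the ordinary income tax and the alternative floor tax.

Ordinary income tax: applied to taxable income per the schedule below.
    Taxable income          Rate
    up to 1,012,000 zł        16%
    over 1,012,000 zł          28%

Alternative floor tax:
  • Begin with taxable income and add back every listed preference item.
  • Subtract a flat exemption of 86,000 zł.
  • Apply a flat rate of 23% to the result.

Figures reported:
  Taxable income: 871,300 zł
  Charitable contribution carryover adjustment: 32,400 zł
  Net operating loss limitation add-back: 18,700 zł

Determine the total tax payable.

192,372 zł

Alternative floor tax:
  Adjusted income: 871,300 zł + 32,400 zł + 18,700 zł = 922,400 zł
  Less exemption 86,000 zł → base 836,400 zł
  836,400 zł × 23% = 192,372 zł

Ordinary income tax:
  871,300 zł × 16% = 139,408 zł

192,372 zł > 139,408 zł, so the alternative floor tax is the binding amount.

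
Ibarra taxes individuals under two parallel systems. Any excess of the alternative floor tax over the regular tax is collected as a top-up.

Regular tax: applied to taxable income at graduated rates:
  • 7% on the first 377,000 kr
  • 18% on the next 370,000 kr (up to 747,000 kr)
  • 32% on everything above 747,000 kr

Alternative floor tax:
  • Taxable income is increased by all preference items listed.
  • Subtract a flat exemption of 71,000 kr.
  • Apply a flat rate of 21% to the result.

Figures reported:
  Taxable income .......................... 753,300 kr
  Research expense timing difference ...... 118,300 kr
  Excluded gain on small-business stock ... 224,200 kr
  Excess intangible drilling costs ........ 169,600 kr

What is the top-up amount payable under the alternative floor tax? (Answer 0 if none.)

Alternative floor tax:
  Adjusted income: 753,300 kr + 118,300 kr + 224,200 kr + 169,600 kr = 1,265,400 kr
  Less exemption 71,000 kr → base 1,194,400 kr
  1,194,400 kr × 21% = 250,824 kr

Regular tax:
  377,000 kr × 7% = 26,390 kr
  370,000 kr × 18% = 66,600 kr
  6,300 kr × 32% = 2,016 kr
  → 95,006 kr

Excess of alternative floor tax over regular tax: 250,824 kr − 95,006 kr = 155,818 kr.

155,818 kr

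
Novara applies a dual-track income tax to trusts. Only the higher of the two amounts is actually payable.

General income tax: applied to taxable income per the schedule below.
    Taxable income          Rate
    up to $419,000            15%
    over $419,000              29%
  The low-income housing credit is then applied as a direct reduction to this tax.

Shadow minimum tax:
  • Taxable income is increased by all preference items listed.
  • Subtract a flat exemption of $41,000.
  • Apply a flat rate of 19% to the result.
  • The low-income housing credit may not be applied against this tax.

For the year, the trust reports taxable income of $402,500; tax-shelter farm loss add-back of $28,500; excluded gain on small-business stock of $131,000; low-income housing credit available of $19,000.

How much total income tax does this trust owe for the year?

General income tax:
  $402,500 × 15% = $60,375
  Less low-income housing credit $19,000 → $41,375

Shadow minimum tax:
  Adjusted income: $402,500 + $28,500 + $131,000 = $562,000
  Less exemption $41,000 → base $521,000
  $521,000 × 19% = $98,990

$98,990 > $41,375, so the shadow minimum tax is the binding amount.

$98,990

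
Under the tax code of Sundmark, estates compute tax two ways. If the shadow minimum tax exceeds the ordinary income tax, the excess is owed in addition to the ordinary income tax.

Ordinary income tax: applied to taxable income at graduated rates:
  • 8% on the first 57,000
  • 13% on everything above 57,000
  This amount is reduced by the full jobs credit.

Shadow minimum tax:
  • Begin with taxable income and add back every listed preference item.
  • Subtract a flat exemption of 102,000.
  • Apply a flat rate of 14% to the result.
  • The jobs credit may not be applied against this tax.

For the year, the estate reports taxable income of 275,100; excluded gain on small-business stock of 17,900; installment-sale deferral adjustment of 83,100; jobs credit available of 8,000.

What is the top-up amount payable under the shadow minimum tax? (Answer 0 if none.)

13,461

Shadow minimum tax:
  Adjusted income: 275,100 + 17,900 + 83,100 = 376,100
  Less exemption 102,000 → base 274,100
  274,100 × 14% = 38,374

Ordinary income tax:
  57,000 × 8% = 4,560
  218,100 × 13% = 28,353
  → 32,913
  Less jobs credit 8,000 → 24,913

Excess of shadow minimum tax over ordinary income tax: 38,374 − 24,913 = 13,461.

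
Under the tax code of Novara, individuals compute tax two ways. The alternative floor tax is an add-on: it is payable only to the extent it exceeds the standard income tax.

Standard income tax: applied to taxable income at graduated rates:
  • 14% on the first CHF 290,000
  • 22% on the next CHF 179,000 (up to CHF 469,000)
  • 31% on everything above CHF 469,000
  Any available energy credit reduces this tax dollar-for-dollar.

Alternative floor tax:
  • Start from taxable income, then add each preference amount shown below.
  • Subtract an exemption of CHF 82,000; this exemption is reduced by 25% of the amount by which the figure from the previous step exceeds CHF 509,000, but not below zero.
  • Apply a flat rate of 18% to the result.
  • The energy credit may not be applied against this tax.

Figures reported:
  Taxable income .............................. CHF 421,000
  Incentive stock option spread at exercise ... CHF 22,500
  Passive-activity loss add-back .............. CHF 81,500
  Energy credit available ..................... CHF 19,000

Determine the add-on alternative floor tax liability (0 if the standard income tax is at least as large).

Standard income tax:
  CHF 290,000 × 14% = CHF 40,600
  CHF 131,000 × 22% = CHF 28,820
  → CHF 69,420
  Less energy credit CHF 19,000 → CHF 50,420

Alternative floor tax:
  Adjusted income: CHF 421,000 + CHF 22,500 + CHF 81,500 = CHF 525,000
  Exemption: CHF 82,000 − 25% × (CHF 525,000 − CHF 509,000) = CHF 82,000 − CHF 4,000 = CHF 78,000
  Base: CHF 525,000 − CHF 78,000 = CHF 447,000
  CHF 447,000 × 18% = CHF 80,460

Excess of alternative floor tax over standard income tax: CHF 80,460 − CHF 50,420 = CHF 30,040.

CHF 30,040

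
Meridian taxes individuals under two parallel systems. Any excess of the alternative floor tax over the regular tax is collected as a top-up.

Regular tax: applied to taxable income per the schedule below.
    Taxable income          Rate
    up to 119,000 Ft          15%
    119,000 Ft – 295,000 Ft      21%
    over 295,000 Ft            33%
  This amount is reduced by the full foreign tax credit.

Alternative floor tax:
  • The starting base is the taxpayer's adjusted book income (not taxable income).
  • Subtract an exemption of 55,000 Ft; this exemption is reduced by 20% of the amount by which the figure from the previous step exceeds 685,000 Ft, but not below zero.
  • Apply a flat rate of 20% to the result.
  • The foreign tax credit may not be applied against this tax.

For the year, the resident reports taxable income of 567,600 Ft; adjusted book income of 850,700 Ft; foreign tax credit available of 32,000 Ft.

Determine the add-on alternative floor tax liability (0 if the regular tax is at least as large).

Alternative floor tax:
  Base (adjusted book income): 850,700 Ft
  Exemption: 55,000 Ft − 20% × (850,700 Ft − 685,000 Ft) = 55,000 Ft − 33,140 Ft = 21,860 Ft
  Base: 850,700 Ft − 21,860 Ft = 828,840 Ft
  828,840 Ft × 20% = 165,768 Ft

Regular tax:
  119,000 Ft × 15% = 17,850 Ft
  176,000 Ft × 21% = 36,960 Ft
  272,600 Ft × 33% = 89,958 Ft
  → 144,768 Ft
  Less foreign tax credit 32,000 Ft → 112,768 Ft

Excess of alternative floor tax over regular tax: 165,768 Ft − 112,768 Ft = 53,000 Ft.

53,000 Ft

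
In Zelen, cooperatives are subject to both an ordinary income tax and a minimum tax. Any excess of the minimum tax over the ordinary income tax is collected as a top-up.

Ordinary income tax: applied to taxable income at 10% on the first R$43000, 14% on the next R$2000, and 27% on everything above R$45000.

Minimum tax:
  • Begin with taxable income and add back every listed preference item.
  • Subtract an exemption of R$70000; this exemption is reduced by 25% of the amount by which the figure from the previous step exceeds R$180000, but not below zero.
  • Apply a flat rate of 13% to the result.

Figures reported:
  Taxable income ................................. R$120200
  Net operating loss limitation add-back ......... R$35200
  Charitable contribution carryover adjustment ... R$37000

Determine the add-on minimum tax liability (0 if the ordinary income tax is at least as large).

Minimum tax:
  Adjusted income: R$120200 + R$35200 + R$37000 = R$192400
  Exemption: R$70000 − 25% × (R$192400 − R$180000) = R$70000 − R$3100 = R$66900
  Base: R$192400 − R$66900 = R$125500
  R$125500 × 13% = R$16315

Ordinary income tax:
  R$43000 × 10% = R$4300
  R$2000 × 14% = R$280
  R$75200 × 27% = R$20304
  → R$24884

R$16315 ≤ R$24884, so no add-on is due.

R$0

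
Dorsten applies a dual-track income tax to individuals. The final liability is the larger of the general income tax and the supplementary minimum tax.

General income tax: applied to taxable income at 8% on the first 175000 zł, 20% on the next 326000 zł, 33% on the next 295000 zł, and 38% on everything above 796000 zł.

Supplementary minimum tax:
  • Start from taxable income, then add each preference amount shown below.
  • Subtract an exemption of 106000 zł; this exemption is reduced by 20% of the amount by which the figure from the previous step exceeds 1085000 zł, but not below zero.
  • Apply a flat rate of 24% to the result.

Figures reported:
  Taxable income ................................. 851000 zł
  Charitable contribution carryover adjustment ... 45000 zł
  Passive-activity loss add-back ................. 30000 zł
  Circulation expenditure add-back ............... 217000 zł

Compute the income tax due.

General income tax:
  175000 zł × 8% = 14000 zł
  326000 zł × 20% = 65200 zł
  295000 zł × 33% = 97350 zł
  55000 zł × 38% = 20900 zł
  → 197450 zł

Supplementary minimum tax:
  Adjusted income: 851000 zł + 45000 zł + 30000 zł + 217000 zł = 1143000 zł
  Exemption: 106000 zł − 20% × (1143000 zł − 1085000 zł) = 106000 zł − 11600 zł = 94400 zł
  Base: 1143000 zł − 94400 zł = 1048600 zł
  1048600 zł × 24% = 251664 zł

251664 zł > 197450 zł, so the supplementary minimum tax is the binding amount.

251664 zł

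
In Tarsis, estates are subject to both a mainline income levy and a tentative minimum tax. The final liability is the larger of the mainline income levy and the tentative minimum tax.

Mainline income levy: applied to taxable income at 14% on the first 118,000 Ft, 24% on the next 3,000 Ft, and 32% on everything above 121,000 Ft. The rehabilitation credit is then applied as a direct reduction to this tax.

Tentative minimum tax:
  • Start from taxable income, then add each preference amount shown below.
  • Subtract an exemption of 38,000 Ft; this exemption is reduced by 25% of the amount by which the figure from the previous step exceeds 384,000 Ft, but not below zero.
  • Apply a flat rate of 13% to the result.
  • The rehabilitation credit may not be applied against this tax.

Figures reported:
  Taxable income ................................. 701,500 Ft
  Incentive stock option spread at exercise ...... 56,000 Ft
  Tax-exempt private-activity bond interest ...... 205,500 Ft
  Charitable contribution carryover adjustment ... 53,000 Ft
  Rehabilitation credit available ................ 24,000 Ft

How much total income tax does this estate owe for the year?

Mainline income levy:
  118,000 Ft × 14% = 16,520 Ft
  3,000 Ft × 24% = 720 Ft
  580,500 Ft × 32% = 185,760 Ft
  → 203,000 Ft
  Less rehabilitation credit 24,000 Ft → 179,000 Ft

Tentative minimum tax:
  Adjusted income: 701,500 Ft + 56,000 Ft + 205,500 Ft + 53,000 Ft = 1,016,000 Ft
  Exemption: 25% × (1,016,000 Ft − 384,000 Ft) = 158,000 Ft ≥ 38,000 Ft, so the exemption is fully phased out
  Base: 1,016,000 Ft − 0 Ft = 1,016,000 Ft
  1,016,000 Ft × 13% = 132,080 Ft

179,000 Ft > 132,080 Ft, so the mainline income levy governs.

179,000 Ft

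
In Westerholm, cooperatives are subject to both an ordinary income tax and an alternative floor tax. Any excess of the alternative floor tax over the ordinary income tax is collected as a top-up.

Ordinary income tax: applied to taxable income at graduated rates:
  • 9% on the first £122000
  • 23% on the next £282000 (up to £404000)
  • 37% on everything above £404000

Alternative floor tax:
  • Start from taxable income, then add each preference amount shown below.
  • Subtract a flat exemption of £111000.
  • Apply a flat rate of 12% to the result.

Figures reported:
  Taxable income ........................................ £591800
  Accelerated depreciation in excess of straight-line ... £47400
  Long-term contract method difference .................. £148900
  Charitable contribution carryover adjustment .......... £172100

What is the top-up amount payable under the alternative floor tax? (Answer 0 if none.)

Ordinary income tax:
  £122000 × 9% = £10980
  £282000 × 23% = £64860
  £187800 × 37% = £69486
  → £145326

Alternative floor tax:
  Adjusted income: £591800 + £47400 + £148900 + £172100 = £960200
  Less exemption £111000 → base £849200
  £849200 × 12% = £101904

£101904 ≤ £145326, so no add-on is due.

£0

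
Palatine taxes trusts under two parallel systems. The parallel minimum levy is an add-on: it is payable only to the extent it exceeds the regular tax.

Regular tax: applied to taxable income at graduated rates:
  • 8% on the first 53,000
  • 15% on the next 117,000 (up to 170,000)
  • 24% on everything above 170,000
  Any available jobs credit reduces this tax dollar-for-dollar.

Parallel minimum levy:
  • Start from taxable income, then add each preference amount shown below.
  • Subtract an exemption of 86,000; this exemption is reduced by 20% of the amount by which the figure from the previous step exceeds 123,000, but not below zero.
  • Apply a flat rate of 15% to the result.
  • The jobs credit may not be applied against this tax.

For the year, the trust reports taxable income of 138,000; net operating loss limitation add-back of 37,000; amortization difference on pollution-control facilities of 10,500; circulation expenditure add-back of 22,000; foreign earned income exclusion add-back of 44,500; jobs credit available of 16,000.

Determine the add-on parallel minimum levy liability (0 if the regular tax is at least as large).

Parallel minimum levy:
  Adjusted income: 138,000 + 37,000 + 10,500 + 22,000 + 44,500 = 252,000
  Exemption: 86,000 − 20% × (252,000 − 123,000) = 86,000 − 25,800 = 60,200
  Base: 252,000 − 60,200 = 191,800
  191,800 × 15% = 28,770

Regular tax:
  53,000 × 8% = 4,240
  85,000 × 15% = 12,750
  → 16,990
  Less jobs credit 16,000 → 990

Excess of parallel minimum levy over regular tax: 28,770 − 990 = 27,780.

27,780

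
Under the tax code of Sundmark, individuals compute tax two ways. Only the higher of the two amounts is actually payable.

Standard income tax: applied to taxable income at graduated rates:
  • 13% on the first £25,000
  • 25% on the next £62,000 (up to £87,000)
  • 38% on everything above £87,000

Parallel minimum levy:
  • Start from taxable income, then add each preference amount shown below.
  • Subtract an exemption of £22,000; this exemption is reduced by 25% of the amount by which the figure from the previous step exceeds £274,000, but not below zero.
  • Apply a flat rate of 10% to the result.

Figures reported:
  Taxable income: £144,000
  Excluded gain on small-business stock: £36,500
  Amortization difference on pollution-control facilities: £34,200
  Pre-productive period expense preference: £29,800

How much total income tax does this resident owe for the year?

Parallel minimum levy:
  Adjusted income: £144,000 + £36,500 + £34,200 + £29,800 = £244,500
  Exemption: £244,500 ≤ £274,000, so full £22,000 applies
  Base: £244,500 − £22,000 = £222,500
  £222,500 × 10% = £22,250

Standard income tax:
  £25,000 × 13% = £3,250
  £62,000 × 25% = £15,500
  £57,000 × 38% = £21,660
  → £40,410

£40,410 > £22,250, so the standard income tax governs.

£40,410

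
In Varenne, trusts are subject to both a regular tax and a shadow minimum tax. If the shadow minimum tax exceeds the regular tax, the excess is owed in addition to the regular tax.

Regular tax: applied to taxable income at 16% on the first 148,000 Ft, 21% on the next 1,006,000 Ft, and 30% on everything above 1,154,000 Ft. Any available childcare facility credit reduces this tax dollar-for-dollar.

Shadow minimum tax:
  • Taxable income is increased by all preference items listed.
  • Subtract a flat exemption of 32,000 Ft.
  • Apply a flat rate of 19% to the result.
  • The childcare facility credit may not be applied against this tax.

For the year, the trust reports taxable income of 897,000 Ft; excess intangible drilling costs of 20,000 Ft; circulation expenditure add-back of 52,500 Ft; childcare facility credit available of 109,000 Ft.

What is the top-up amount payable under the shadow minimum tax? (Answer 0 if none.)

Regular tax:
  148,000 Ft × 16% = 23,680 Ft
  749,000 Ft × 21% = 157,290 Ft
  → 180,970 Ft
  Less childcare facility credit 109,000 Ft → 71,970 Ft

Shadow minimum tax:
  Adjusted income: 897,000 Ft + 20,000 Ft + 52,500 Ft = 969,500 Ft
  Less exemption 32,000 Ft → base 937,500 Ft
  937,500 Ft × 19% = 178,125 Ft

Excess of shadow minimum tax over regular tax: 178,125 Ft − 71,970 Ft = 106,155 Ft.

106,155 Ft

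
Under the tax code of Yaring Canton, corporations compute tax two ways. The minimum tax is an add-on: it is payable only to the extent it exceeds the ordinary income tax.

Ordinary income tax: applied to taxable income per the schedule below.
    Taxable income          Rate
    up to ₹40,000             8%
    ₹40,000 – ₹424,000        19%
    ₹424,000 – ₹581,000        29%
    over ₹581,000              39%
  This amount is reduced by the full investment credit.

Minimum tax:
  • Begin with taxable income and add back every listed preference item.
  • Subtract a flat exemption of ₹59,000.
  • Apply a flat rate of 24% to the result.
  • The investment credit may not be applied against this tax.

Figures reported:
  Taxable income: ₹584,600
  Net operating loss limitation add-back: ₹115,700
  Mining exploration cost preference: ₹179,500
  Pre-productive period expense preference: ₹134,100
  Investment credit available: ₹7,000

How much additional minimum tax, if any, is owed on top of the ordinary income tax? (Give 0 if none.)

₹113,082

Minimum tax:
  Adjusted income: ₹584,600 + ₹115,700 + ₹179,500 + ₹134,100 = ₹1,013,900
  Less exemption ₹59,000 → base ₹954,900
  ₹954,900 × 24% = ₹229,176

Ordinary income tax:
  ₹40,000 × 8% = ₹3,200
  ₹384,000 × 19% = ₹72,960
  ₹157,000 × 29% = ₹45,530
  ₹3,600 × 39% = ₹1,404
  → ₹123,094
  Less investment credit ₹7,000 → ₹116,094

Excess of minimum tax over ordinary income tax: ₹229,176 − ₹116,094 = ₹113,082.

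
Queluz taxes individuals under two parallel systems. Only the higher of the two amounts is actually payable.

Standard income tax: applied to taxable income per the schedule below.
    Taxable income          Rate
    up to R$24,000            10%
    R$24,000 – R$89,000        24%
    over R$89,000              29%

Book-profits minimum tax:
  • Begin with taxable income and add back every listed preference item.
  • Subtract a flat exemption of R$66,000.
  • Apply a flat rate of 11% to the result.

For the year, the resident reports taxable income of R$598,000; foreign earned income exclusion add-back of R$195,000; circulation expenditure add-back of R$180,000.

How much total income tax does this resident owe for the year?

Standard income tax:
  R$24,000 × 10% = R$2,400
  R$65,000 × 24% = R$15,600
  R$509,000 × 29% = R$147,610
  → R$165,610

Book-profits minimum tax:
  Adjusted income: R$598,000 + R$195,000 + R$180,000 = R$973,000
  Less exemption R$66,000 → base R$907,000
  R$907,000 × 11% = R$99,770

R$165,610 > R$99,770, so the standard income tax governs.

R$165,610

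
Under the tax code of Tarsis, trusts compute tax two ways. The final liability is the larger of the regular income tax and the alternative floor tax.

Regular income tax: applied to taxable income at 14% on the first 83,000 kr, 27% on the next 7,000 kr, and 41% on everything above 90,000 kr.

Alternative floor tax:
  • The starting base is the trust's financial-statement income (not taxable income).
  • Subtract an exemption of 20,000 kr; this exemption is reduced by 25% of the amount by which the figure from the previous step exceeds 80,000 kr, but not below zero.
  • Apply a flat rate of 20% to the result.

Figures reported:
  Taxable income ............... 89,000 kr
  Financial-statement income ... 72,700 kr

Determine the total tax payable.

13,240 kr

Regular income tax:
  83,000 kr × 14% = 11,620 kr
  6,000 kr × 27% = 1,620 kr
  → 13,240 kr

Alternative floor tax:
  Base (financial-statement income): 72,700 kr
  Exemption: 72,700 kr ≤ 80,000 kr, so full 20,000 kr applies
  Base: 72,700 kr − 20,000 kr = 52,700 kr
  52,700 kr × 20% = 10,540 kr

13,240 kr > 10,540 kr, so the regular income tax governs.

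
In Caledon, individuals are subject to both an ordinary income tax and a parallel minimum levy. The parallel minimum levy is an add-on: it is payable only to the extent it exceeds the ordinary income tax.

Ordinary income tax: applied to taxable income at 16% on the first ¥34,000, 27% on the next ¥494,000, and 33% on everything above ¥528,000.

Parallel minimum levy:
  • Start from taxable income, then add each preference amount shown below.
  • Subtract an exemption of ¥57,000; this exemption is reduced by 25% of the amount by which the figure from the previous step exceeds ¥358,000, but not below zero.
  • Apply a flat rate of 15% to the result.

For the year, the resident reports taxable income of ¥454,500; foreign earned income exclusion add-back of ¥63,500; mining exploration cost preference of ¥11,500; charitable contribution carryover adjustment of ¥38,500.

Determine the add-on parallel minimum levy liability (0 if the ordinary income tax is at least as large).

¥0

Parallel minimum levy:
  Adjusted income: ¥454,500 + ¥63,500 + ¥11,500 + ¥38,500 = ¥568,000
  Exemption: ¥57,000 − 25% × (¥568,000 − ¥358,000) = ¥57,000 − ¥52,500 = ¥4,500
  Base: ¥568,000 − ¥4,500 = ¥563,500
  ¥563,500 × 15% = ¥84,525

Ordinary income tax:
  ¥34,000 × 16% = ¥5,440
  ¥420,500 × 27% = ¥113,535
  → ¥118,975

¥84,525 ≤ ¥118,975, so no add-on is due.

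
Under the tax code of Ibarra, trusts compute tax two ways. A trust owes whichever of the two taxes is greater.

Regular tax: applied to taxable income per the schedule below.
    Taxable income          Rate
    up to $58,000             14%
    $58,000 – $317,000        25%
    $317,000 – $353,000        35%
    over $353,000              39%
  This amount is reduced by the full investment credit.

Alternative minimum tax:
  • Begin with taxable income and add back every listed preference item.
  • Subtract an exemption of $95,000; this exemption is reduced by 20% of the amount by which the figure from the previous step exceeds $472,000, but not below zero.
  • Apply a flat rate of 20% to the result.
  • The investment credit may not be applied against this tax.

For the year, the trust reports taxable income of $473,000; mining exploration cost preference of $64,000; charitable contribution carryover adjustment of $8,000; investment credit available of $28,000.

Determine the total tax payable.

$104,270

Alternative minimum tax:
  Adjusted income: $473,000 + $64,000 + $8,000 = $545,000
  Exemption: $95,000 − 20% × ($545,000 − $472,000) = $95,000 − $14,600 = $80,400
  Base: $545,000 − $80,400 = $464,600
  $464,600 × 20% = $92,920

Regular tax:
  $58,000 × 14% = $8,120
  $259,000 × 25% = $64,750
  $36,000 × 35% = $12,600
  $120,000 × 39% = $46,800
  → $132,270
  Less investment credit $28,000 → $104,270

$104,270 > $92,920, so the regular tax governs.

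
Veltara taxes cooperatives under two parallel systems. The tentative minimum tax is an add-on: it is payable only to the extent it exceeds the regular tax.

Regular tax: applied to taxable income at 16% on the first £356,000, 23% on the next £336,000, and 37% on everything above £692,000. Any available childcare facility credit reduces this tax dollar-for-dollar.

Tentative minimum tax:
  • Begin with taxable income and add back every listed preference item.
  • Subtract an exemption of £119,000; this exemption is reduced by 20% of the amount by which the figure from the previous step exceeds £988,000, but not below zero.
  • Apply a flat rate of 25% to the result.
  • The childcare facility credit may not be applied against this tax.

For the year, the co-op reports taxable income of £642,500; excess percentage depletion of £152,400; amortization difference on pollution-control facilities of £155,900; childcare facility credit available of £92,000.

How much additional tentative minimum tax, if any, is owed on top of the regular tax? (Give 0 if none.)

£177,095

Regular tax:
  £356,000 × 16% = £56,960
  £286,500 × 23% = £65,895
  → £122,855
  Less childcare facility credit £92,000 → £30,855

Tentative minimum tax:
  Adjusted income: £642,500 + £152,400 + £155,900 = £950,800
  Exemption: £950,800 ≤ £988,000, so full £119,000 applies
  Base: £950,800 − £119,000 = £831,800
  £831,800 × 25% = £207,950

Excess of tentative minimum tax over regular tax: £207,950 − £30,855 = £177,095.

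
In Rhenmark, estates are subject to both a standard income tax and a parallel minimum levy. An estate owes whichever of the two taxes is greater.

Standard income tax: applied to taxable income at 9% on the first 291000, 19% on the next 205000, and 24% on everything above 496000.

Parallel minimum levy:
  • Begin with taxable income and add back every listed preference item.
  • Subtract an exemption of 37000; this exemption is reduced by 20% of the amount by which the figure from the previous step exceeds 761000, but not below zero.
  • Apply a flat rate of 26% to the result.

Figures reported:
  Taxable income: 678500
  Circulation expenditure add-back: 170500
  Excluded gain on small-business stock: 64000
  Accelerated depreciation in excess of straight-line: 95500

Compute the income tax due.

Standard income tax:
  291000 × 9% = 26190
  205000 × 19% = 38950
  182500 × 24% = 43800
  → 108940

Parallel minimum levy:
  Adjusted income: 678500 + 170500 + 64000 + 95500 = 1008500
  Exemption: 20% × (1008500 − 761000) = 49500 ≥ 37000, so the exemption is fully phased out
  Base: 1008500 − 0 = 1008500
  1008500 × 26% = 262210

262210 > 108940, so the parallel minimum levy is the binding amount.

262210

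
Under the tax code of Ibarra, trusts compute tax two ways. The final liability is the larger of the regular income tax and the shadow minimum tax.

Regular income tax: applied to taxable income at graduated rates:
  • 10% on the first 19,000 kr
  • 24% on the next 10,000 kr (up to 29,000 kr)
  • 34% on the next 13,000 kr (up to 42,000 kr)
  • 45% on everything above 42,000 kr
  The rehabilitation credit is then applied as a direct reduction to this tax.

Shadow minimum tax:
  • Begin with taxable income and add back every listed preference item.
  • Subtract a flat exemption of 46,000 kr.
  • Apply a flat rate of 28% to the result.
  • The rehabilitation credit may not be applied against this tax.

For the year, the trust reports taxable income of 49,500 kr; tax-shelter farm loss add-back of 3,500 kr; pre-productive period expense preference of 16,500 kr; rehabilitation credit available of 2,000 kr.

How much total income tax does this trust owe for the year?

10,095 kr

Regular income tax:
  19,000 kr × 10% = 1,900 kr
  10,000 kr × 24% = 2,400 kr
  13,000 kr × 34% = 4,420 kr
  7,500 kr × 45% = 3,375 kr
  → 12,095 kr
  Less rehabilitation credit 2,000 kr → 10,095 kr

Shadow minimum tax:
  Adjusted income: 49,500 kr + 3,500 kr + 16,500 kr = 69,500 kr
  Less exemption 46,000 kr → base 23,500 kr
  23,500 kr × 28% = 6,580 kr

10,095 kr > 6,580 kr, so the regular income tax governs.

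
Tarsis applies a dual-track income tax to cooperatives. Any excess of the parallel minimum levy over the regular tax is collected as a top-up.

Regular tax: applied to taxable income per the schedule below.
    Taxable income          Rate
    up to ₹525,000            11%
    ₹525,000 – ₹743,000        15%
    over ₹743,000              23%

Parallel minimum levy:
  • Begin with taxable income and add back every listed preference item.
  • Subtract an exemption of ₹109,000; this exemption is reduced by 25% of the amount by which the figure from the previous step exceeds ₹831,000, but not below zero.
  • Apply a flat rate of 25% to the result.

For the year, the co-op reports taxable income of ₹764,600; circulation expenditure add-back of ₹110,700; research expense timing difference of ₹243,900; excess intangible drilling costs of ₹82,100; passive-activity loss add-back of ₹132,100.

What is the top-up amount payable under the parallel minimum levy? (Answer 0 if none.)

₹237,932

Regular tax:
  ₹525,000 × 11% = ₹57,750
  ₹218,000 × 15% = ₹32,700
  ₹21,600 × 23% = ₹4,968
  → ₹95,418

Parallel minimum levy:
  Adjusted income: ₹764,600 + ₹110,700 + ₹243,900 + ₹82,100 + ₹132,100 = ₹1,333,400
  Exemption: 25% × (₹1,333,400 − ₹831,000) = ₹125,600 ≥ ₹109,000, so the exemption is fully phased out
  Base: ₹1,333,400 − ₹0 = ₹1,333,400
  ₹1,333,400 × 25% = ₹333,350

Excess of parallel minimum levy over regular tax: ₹333,350 − ₹95,418 = ₹237,932.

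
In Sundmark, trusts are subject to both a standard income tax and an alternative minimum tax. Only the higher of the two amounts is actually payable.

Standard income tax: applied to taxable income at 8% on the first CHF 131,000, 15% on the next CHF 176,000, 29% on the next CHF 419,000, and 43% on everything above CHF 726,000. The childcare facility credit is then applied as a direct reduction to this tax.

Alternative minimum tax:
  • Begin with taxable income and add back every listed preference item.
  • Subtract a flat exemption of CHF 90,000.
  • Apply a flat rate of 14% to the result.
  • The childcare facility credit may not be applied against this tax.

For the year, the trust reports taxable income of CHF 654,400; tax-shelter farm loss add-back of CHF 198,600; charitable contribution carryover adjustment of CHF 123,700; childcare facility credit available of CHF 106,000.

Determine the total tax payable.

Standard income tax:
  CHF 131,000 × 8% = CHF 10,480
  CHF 176,000 × 15% = CHF 26,400
  CHF 347,400 × 29% = CHF 100,746
  → CHF 137,626
  Less childcare facility credit CHF 106,000 → CHF 31,626

Alternative minimum tax:
  Adjusted income: CHF 654,400 + CHF 198,600 + CHF 123,700 = CHF 976,700
  Less exemption CHF 90,000 → base CHF 886,700
  CHF 886,700 × 14% = CHF 124,138

CHF 124,138 > CHF 31,626, so the alternative minimum tax is the binding amount.

CHF 124,138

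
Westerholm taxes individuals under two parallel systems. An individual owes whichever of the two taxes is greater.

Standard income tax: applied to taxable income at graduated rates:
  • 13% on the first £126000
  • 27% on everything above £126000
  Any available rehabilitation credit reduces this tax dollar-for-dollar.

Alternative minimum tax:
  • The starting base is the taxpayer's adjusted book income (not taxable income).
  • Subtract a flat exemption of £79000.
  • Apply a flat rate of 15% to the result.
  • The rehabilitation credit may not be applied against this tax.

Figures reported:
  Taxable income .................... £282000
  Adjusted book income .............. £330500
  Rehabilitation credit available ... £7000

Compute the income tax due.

£51500

Standard income tax:
  £126000 × 13% = £16380
  £156000 × 27% = £42120
  → £58500
  Less rehabilitation credit £7000 → £51500

Alternative minimum tax:
  Base (adjusted book income): £330500
  Less exemption £79000 → base £251500
  £251500 × 15% = £37725

£51500 > £37725, so the standard income tax governs.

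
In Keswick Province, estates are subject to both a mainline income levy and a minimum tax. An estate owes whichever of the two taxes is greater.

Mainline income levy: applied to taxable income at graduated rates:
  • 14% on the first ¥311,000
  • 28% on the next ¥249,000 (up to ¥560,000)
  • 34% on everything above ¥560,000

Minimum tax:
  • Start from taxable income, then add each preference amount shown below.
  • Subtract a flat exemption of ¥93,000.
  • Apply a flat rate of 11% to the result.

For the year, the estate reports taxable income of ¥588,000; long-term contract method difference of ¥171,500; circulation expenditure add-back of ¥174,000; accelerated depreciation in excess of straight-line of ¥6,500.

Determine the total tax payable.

Mainline income levy:
  ¥311,000 × 14% = ¥43,540
  ¥249,000 × 28% = ¥69,720
  ¥28,000 × 34% = ¥9,520
  → ¥122,780

Minimum tax:
  Adjusted income: ¥588,000 + ¥171,500 + ¥174,000 + ¥6,500 = ¥940,000
  Less exemption ¥93,000 → base ¥847,000
  ¥847,000 × 11% = ¥93,170

¥122,780 > ¥93,170, so the mainline income levy governs.

¥122,780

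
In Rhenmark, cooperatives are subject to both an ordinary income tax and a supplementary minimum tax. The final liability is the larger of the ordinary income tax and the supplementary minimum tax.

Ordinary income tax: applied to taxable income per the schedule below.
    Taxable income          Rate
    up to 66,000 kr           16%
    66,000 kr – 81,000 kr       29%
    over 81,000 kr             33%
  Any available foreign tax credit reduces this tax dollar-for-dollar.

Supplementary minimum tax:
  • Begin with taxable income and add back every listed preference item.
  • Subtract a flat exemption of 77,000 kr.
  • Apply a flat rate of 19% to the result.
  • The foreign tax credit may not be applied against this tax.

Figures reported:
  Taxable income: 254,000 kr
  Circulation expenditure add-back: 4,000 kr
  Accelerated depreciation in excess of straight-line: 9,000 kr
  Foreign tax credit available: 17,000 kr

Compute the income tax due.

Supplementary minimum tax:
  Adjusted income: 254,000 kr + 4,000 kr + 9,000 kr = 267,000 kr
  Less exemption 77,000 kr → base 190,000 kr
  190,000 kr × 19% = 36,100 kr

Ordinary income tax:
  66,000 kr × 16% = 10,560 kr
  15,000 kr × 29% = 4,350 kr
  173,000 kr × 33% = 57,090 kr
  → 72,000 kr
  Less foreign tax credit 17,000 kr → 55,000 kr

55,000 kr > 36,100 kr, so the ordinary income tax governs.

55,000 kr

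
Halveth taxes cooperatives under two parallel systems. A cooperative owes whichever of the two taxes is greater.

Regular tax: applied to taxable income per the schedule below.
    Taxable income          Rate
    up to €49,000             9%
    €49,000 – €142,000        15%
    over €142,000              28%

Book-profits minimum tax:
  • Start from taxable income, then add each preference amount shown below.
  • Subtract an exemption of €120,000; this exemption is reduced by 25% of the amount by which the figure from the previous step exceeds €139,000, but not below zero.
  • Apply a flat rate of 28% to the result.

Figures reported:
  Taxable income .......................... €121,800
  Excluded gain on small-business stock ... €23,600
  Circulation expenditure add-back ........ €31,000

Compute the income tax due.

€18,410

Book-profits minimum tax:
  Adjusted income: €121,800 + €23,600 + €31,000 = €176,400
  Exemption: €120,000 − 25% × (€176,400 − €139,000) = €120,000 − €9,350 = €110,650
  Base: €176,400 − €110,650 = €65,750
  €65,750 × 28% = €18,410

Regular tax:
  €49,000 × 9% = €4,410
  €72,800 × 15% = €10,920
  → €15,330

€18,410 > €15,330, so the book-profits minimum tax is the binding amount.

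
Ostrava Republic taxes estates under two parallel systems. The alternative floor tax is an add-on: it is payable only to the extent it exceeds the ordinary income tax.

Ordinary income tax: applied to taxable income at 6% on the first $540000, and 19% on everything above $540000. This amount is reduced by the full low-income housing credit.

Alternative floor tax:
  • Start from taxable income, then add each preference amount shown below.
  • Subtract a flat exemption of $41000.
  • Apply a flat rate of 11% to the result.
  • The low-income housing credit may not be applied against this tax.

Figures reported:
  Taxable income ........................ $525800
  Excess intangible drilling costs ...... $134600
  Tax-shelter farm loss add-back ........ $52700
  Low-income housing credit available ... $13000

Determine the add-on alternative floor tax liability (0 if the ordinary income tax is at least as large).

Alternative floor tax:
  Adjusted income: $525800 + $134600 + $52700 = $713100
  Less exemption $41000 → base $672100
  $672100 × 11% = $73931

Ordinary income tax:
  $525800 × 6% = $31548
  Less low-income housing credit $13000 → $18548

Excess of alternative floor tax over ordinary income tax: $73931 − $18548 = $55383.

$55383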